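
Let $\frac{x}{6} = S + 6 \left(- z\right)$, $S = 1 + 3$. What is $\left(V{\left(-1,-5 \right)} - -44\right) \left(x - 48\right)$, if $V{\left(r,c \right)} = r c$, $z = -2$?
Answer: $2352$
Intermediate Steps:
$S = 4$
$V{\left(r,c \right)} = c r$
$x = 96$ ($x = 6 \left(4 + 6 \left(\left(-1\right) \left(-2\right)\right)\right) = 6 \left(4 + 6 \cdot 2\right) = 6 \left(4 + 12\right) = 6 \cdot 16 = 96$)
$\left(V{\left(-1,-5 \right)} - -44\right) \left(x - 48\right) = \left(\left(-5\right) \left(-1\right) - -44\right) \left(96 - 48\right) = \left(5 + 44\right) 48 = 49 \cdot 48 = 2352$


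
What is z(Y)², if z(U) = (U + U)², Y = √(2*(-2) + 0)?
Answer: 256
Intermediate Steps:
Y = 2*I (Y = √(-4 + 0) = √(-4) = 2*I ≈ 2.0*I)
z(U) = 4*U² (z(U) = (2*U)² = 4*U²)
z(Y)² = (4*(2*I)²)² = (4*(-4))² = (-16)² = 256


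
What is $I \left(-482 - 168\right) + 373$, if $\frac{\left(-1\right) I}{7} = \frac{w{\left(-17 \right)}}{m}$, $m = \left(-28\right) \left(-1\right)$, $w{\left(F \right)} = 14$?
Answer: $2648$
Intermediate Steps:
$m = 28$
$I = - \frac{7}{2}$ ($I = - 7 \cdot \frac{14}{28} = - 7 \cdot 14 \cdot \frac{1}{28} = \left(-7\right) \frac{1}{2} = - \frac{7}{2} \approx -3.5$)
$I \left(-482 - 168\right) + 373 = - \frac{7 \left(-482 - 168\right)}{2} + 373 = \left(- \frac{7}{2}\right) \left(-650\right) + 373 = 2275 + 373 = 2648$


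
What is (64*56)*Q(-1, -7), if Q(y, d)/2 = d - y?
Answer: -43008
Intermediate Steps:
Q(y, d) = -2*y + 2*d (Q(y, d) = 2*(d - y) = -2*y + 2*d)
(64*56)*Q(-1, -7) = (64*56)*(-2*(-1) + 2*(-7)) = 3584*(2 - 14) = 3584*(-12) = -43008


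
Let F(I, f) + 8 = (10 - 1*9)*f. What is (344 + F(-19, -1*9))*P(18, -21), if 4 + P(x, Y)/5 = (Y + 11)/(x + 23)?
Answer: -284490/41 ≈ -6938.8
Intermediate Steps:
P(x, Y) = -20 + 5*(11 + Y)/(23 + x) (P(x, Y) = -20 + 5*((Y + 11)/(x + 23)) = -20 + 5*((11 + Y)/(23 + x)) = -20 + 5*(11 + Y)/(23 + x))
F(I, f) = -8 + f (F(I, f) = -8 + (10 - 1*9)*f = -8 + (10 - 9)*f = -8 + 1*f = -8 + f)
(344 + F(-19, -1*9))*P(18, -21) = (344 + (-8 - 1*9))*(5*(-81 - 21 - 4*18)/(23 + 18)) = (344 + (-8 - 9))*(5*(-81 - 21 - 72)/41) = (344 - 17)*(5*(1/41)*(-174)) = 327*(-870/41) = -284490/41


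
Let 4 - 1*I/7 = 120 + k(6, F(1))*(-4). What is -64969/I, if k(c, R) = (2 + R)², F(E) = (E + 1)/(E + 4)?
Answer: 1624225/16268 ≈ 99.842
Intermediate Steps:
F(E) = (1 + E)/(4 + E)
I = -16268/25 (I = 28 - 7*(120 + (2 + (1 + 1)/(4 + 1))²*(-4)) = 28 - 7*(120 + (2 + 2/5)²*(-4)) = 28 - 7*(120 + (2 + (⅕)*2)²*(-4)) = 28 - 7*(120 + (2 + ⅖)²*(-4)) = 28 - 7*(120 + (12/5)²*(-4)) = 28 - 7*(120 + (144/25)*(-4)) = 28 - 7*(120 - 576/25) = 28 - 7*2424/25 = 28 - 16968/25 = -16268/25 ≈ -650.72)
-64969/I = -64969/(-16268/25) = -64969*(-25/16268) = 1624225/16268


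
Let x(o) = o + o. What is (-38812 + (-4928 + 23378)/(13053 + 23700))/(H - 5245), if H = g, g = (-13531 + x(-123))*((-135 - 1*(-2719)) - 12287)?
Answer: -237739831/818813875743 ≈ -0.00029035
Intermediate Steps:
x(o) = 2*o
g = 133678231 (g = (-13531 + 2*(-123))*((-135 - 1*(-2719)) - 12287) = (-13531 - 246)*((-135 + 2719) - 12287) = -13777*(2584 - 12287) = -13777*(-9703) = 133678231)
H = 133678231
(-38812 + (-4928 + 23378)/(13053 + 23700))/(H - 5245) = (-38812 + (-4928 + 23378)/(13053 + 23700))/(133678231 - 5245) = (-38812 + 18450/36753)/133672986 = (-38812 + 18450*(1/36753))*(1/133672986) = (-38812 + 6150/12251)*(1/133672986) = -475479662/12251*1/133672986 = -237739831/818813875743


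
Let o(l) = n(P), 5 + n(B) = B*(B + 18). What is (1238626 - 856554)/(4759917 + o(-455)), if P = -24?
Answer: 47759/595007 ≈ 0.080266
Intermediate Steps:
n(B) = -5 + B*(18 + B) (n(B) = -5 + B*(B + 18) = -5 + B*(18 + B))
o(l) = 139 (o(l) = -5 + (-24)**2 + 18*(-24) = -5 + 576 - 432 = 139)
(1238626 - 856554)/(4759917 + o(-455)) = (1238626 - 856554)/(4759917 + 139) = 382072/4760056 = 382072*(1/4760056) = 47759/595007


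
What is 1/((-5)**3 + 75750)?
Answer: 1/75625 ≈ 1.3223e-5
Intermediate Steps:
1/((-5)**3 + 75750) = 1/(-125 + 75750) = 1/75625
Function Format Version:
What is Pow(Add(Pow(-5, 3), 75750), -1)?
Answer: Rational(1, 75625) ≈ 1.3223e-5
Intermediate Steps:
Pow(Add(Pow(-5, 3), 75750), -1) = Pow(Add(-125, 75750), -1) = Pow(75625, -1) = Rational(1, 75625)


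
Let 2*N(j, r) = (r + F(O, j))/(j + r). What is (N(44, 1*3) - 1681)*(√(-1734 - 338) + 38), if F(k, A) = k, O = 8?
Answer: -3002057/47 - 158003*I*√518/47 ≈ -63874.0 - 76513.0*I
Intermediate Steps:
N(j, r) = (8 + r)/(2*(j + r)) (N(j, r) = ((r + 8)/(j + r))/2 = ((8 + r)/(j + r))/2 = (8 + r)/(2*(j + r)))
(N(44, 1*3) - 1681)*(√(-1734 - 338) + 38) = ((4 + (1*3)/2)/(44 + 1*3) - 1681)*(√(-1734 - 338) + 38) = ((4 + (½)*3)/(44 + 3) - 1681)*(√(-2072) + 38) = ((4 + 3/2)/47 - 1681)*(2*I*√518 + 38) = ((1/47)*(11/2) - 1681)*(38 + 2*I*√518) = (11/94 - 1681)*(38 + 2*I*√518) = -158003*(38 + 2*I*√518)/94 = -3002057/47 - 158003*I*√518/47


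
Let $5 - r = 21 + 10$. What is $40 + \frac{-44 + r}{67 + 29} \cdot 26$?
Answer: $\frac{505}{24} \approx 21.042$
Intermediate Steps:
$r = -26$ ($r = 5 - \left(21 + 10\right) = 5 - 31 = -26$)
$40 + \frac{-44 + r}{67 + 29} \cdot 26 = 40 + \frac{-44 - 26}{67 + 29} \cdot 26 = 40 + - \frac{70}{96} \cdot 26 = 40 + \left(-70\right) \frac{1}{96} \cdot 26 = 40 - \frac{455}{24} = \frac{505}{24}$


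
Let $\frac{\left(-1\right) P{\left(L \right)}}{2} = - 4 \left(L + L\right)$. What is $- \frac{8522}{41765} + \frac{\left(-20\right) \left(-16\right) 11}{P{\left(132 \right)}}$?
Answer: $\frac{183259}{125295} \approx 1.4626$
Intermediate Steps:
$P{\left(L \right)} = 16 L$ ($P{\left(L \right)} = - 2 \left(- 4 \left(L + L\right)\right) = - 2 \left(- 4 \cdot 2 L\right) = - 2 \left(- 8 L\right) = 16 L$)
$- \frac{8522}{41765} + \frac{\left(-20\right) \left(-16\right) 11}{P{\left(132 \right)}} = - \frac{8522}{41765} + \frac{\left(-20\right) \left(-16\right) 11}{16 \cdot 132} = \left(-8522\right) \frac{1}{41765} + \frac{320 \cdot 11}{2112} = - \frac{8522}{41765} + 3520 \cdot \frac{1}{2112} = - \frac{8522}{41765} + \frac{5}{3} = \frac{183259}{125295}$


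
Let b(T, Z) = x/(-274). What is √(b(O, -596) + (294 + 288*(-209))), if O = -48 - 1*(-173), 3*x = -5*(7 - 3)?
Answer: 2*I*√2529506487/411 ≈ 244.74*I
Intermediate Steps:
x = -20/3 (x = (-5*(7 - 3))/3 = (-5*4)/3 = (⅓)*(-20) = -20/3 ≈ -6.6667)
O = 125 (O = -48 + 173 = 125)
b(T, Z) = 10/411 (b(T, Z) = -20/3/(-274) = -20/3*(-1/274) = 10/411)
√(b(O, -596) + (294 + 288*(-209))) = √(10/411 + (294 + 288*(-209))) = √(10/411 + (294 - 60192)) = √(10/411 - 59898) = √(-24618068/411) = 2*I*√2529506487/411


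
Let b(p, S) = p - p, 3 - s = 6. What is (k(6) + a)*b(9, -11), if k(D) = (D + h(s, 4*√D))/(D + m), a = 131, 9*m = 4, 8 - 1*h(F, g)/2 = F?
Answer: 0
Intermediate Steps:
s = -3 (s = 3 - 1*6 = 3 - 6 = -3)
h(F, g) = 16 - 2*F
m = 4/9 (m = (⅑)*4 = 4/9 ≈ 0.44444)
b(p, S) = 0
k(D) = (22 + D)/(4/9 + D) (k(D) = (D + (16 - 2*(-3)))/(D + 4/9) = (D + (16 + 6))/(4/9 + D) = (D + 22)/(4/9 + D) = (22 + D)/(4/9 + D))
(k(6) + a)*b(9, -11) = (9*(22 + 6)/(4 + 9*6) + 131)*0 = (9*28/(4 + 54) + 131)*0 = (9*28/58 + 131)*0 = (9*(1/58)*28 + 131)*0 = (126/29 + 131)*0 = (3925/29)*0 = 0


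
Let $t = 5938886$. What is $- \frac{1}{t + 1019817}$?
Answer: $- \frac{1}{6958703} \approx -1.437 \cdot 10^{-7}$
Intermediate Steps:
$- \frac{1}{t + 1019817} = - \frac{1}{5938886 + 1019817} = - \frac{1}{6958703}$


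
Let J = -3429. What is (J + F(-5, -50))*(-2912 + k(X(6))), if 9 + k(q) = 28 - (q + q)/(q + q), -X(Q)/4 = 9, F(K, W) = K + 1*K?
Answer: 9952466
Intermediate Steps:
F(K, W) = 2*K (F(K, W) = K + K = 2*K)
X(Q) = -36 (X(Q) = -4*9 = -36)
k(q) = 18 (k(q) = -9 + (28 - (q + q)/(q + q)) = -9 + (28 - 2*q/(2*q)) = -9 + (28 - 2*q*1/(2*q)) = -9 + (28 - 1*1) = -9 + (28 - 1) = -9 + 27 = 18)
(J + F(-5, -50))*(-2912 + k(X(6))) = (-3429 + 2*(-5))*(-2912 + 18) = (-3429 - 10)*(-2894) = -3439*(-2894) = 9952466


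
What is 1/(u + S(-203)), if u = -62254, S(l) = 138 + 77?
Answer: -1/62039 ≈ -1.6119e-5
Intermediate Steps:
S(l) = 215
1/(u + S(-203)) = 1/(-62254 + 215) = 1/(-62039) = -1/62039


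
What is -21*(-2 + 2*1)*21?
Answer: 0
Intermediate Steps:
-21*(-2 + 2*1)*21 = -21*(-2 + 2)*21 = -21*0*21 = 0*21 = 0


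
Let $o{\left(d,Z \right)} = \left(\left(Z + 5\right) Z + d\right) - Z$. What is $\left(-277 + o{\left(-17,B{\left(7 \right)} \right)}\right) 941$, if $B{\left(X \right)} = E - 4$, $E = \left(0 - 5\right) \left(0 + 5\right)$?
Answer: $405571$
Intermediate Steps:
$E = -25$ ($E = \left(-5\right) 5 = -25$)
$B{\left(X \right)} = -29$ ($B{\left(X \right)} = -25 - 4 = -29$)
$o{\left(d,Z \right)} = d - Z + Z \left(5 + Z\right)$ ($o{\left(d,Z \right)} = \left(\left(5 + Z\right) Z + d\right) - Z = \left(Z \left(5 + Z\right) + d\right) - Z = \left(d + Z \left(5 + Z\right)\right) - Z = d - Z + Z \left(5 + Z\right)$)
$\left(-277 + o{\left(-17,B{\left(7 \right)} \right)}\right) 941 = \left(-277 + \left(-17 + \left(-29\right)^{2} + 4 \left(-29\right)\right)\right) 941 = \left(-277 - -708\right) 941 = \left(-277 + 708\right) 941 = 431 \cdot 941 = 405571$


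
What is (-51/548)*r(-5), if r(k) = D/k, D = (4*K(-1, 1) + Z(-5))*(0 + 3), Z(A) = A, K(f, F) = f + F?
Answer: -153/548 ≈ -0.27920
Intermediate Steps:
K(f, F) = F + f
D = -15 (D = (4*(1 - 1) - 5)*(0 + 3) = (4*0 - 5)*3 = (0 - 5)*3 = -5*3 = -15)
r(k) = -15/k
(-51/548)*r(-5) = (-51/548)*(-15/(-5)) = (-51*1/548)*(-15*(-⅕)) = -51/548*3 = -153/548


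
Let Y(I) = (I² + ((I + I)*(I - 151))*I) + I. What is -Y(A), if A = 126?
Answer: 777798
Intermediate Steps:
Y(I) = I + I² + 2*I²*(-151 + I) (Y(I) = (I² + ((2*I)*(-151 + I))*I) + I = (I² + (2*I*(-151 + I))*I) + I = (I² + 2*I²*(-151 + I)) + I = I + I² + 2*I²*(-151 + I))
-Y(A) = -126*(1 - 301*126 + 2*126²) = -126*(1 - 37926 + 2*15876) = -126*(1 - 37926 + 31752) = -126*(-6173) = -1*(-777798) = 777798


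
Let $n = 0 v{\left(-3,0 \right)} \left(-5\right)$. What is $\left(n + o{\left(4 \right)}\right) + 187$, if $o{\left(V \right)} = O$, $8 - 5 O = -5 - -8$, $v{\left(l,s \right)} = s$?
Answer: $188$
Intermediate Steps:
$O = 1$ ($O = \frac{8}{5} - \frac{-5 - -8}{5} = \frac{8}{5} - \frac{-5 + 8}{5} = \frac{8}{5} - \frac{3}{5} = 1$)
$o{\left(V \right)} = 1$
$n = 0$ ($n = 0 \cdot 0 \left(-5\right) = 0 \left(-5\right) = 0$)
$\left(n + o{\left(4 \right)}\right) + 187 = \left(0 + 1\right) + 187 = 1 + 187 = 188$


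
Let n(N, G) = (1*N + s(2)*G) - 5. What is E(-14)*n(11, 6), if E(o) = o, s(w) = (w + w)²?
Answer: -1428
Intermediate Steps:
s(w) = 4*w² (s(w) = (2*w)² = 4*w²)
n(N, G) = -5 + N + 16*G (n(N, G) = (1*N + (4*2²)*G) - 5 = (N + (4*4)*G) - 5 = (N + 16*G) - 5 = -5 + N + 16*G)
E(-14)*n(11, 6) = -14*(-5 + 11 + 16*6) = -14*(-5 + 11 + 96) = -14*102 = -1428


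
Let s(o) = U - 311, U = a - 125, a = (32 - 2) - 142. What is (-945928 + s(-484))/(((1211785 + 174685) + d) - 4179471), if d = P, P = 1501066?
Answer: 315492/430645 ≈ 0.73260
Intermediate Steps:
d = 1501066
a = -112 (a = 30 - 142 = -112)
U = -237 (U = -112 - 125 = -237)
s(o) = -548 (s(o) = -237 - 311 = -548)
(-945928 + s(-484))/(((1211785 + 174685) + d) - 4179471) = (-945928 - 548)/(((1211785 + 174685) + 1501066) - 4179471) = -946476/((1386470 + 1501066) - 4179471) = -946476/(2887536 - 4179471) = -946476/(-1291935) = -946476*(-1/1291935) = 315492/430645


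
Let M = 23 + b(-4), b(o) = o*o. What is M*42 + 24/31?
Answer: 50802/31 ≈ 1638.8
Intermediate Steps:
b(o) = o²
M = 39 (M = 23 + (-4)² = 23 + 16 = 39)
M*42 + 24/31 = 39*42 + 24/31 = 1638 + 24*(1/31) = 1638 + 24/31 = 50802/31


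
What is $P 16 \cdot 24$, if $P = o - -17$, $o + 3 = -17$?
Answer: $-1152$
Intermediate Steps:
$o = -20$ ($o = -3 - 17 = -20$)
$P = -3$ ($P = -20 - -17 = -20 + 17 = -3$)
$P 16 \cdot 24 = \left(-3\right) 16 \cdot 24 = \left(-48\right) 24 = -1152$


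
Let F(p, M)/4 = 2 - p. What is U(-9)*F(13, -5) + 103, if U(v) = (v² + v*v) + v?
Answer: -6629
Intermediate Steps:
F(p, M) = 8 - 4*p (F(p, M) = 4*(2 - p) = 8 - 4*p)
U(v) = v + 2*v² (U(v) = (v² + v²) + v = 2*v² + v = v + 2*v²)
U(-9)*F(13, -5) + 103 = (-9*(1 + 2*(-9)))*(8 - 4*13) + 103 = (-9*(1 - 18))*(8 - 52) + 103 = -9*(-17)*(-44) + 103 = 153*(-44) + 103 = -6732 + 103 = -6629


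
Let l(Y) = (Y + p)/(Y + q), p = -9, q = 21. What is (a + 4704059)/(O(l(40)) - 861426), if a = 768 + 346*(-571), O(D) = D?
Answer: -274942921/52546955 ≈ -5.2323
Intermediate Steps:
l(Y) = (-9 + Y)/(21 + Y) (l(Y) = (Y - 9)/(Y + 21) = (-9 + Y)/(21 + Y))
a = -196798 (a = 768 - 197566 = -196798)
(a + 4704059)/(O(l(40)) - 861426) = (-196798 + 4704059)/((-9 + 40)/(21 + 40) - 861426) = 4507261/(31/61 - 861426) = 4507261/(-52546955/61) = 4507261*(-61/52546955) = -274942921/52546955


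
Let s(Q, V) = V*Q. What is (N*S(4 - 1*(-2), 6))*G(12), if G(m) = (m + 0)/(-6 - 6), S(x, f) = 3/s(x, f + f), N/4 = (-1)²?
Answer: -⅙ ≈ -0.16667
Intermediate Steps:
s(Q, V) = Q*V
N = 4 (N = 4*(-1)² = 4*1 = 4)
S(x, f) = 3/(2*f*x) (S(x, f) = 3/((x*(f + f))) = 3/((x*(2*f))) = 3/((2*f*x)) = 3*(1/(2*f*x)) = 3/(2*f*x))
G(m) = -m/12 (G(m) = m/(-12) = m*(-1/12) = -m/12)
(N*S(4 - 1*(-2), 6))*G(12) = (4*((3/2)/(6*(4 - 1*(-2)))))*(-1/12*12) = (4*((3/2)*(⅙)/(4 + 2)))*(-1) = (4*((3/2)*(⅙)/6))*(-1) = (4*((3/2)*(⅙)*(⅙)))*(-1) = (4*(1/24))*(-1) = (⅙)*(-1) = -⅙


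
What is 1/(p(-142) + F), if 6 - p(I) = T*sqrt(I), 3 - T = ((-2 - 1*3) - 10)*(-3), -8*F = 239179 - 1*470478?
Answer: 1850776/53537465641 - 2688*I*sqrt(142)/53537465641 ≈ 3.457e-5 - 5.983e-7*I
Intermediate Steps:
F = 231299/8 (F = -(239179 - 1*470478)/8 = -(239179 - 470478)/8 = -1/8*(-231299) = 231299/8 ≈ 28912.)
T = -42 (T = 3 - ((-2 - 1*3) - 10)*(-3) = 3 - ((-2 - 3) - 10)*(-3) = 3 - (-5 - 10)*(-3) = 3 - (-15)*(-3) = 3 - 1*45 = 3 - 45 = -42)
p(I) = 6 + 42*sqrt(I) (p(I) = 6 - (-42)*sqrt(I) = 6 + 42*sqrt(I))
1/(p(-142) + F) = 1/((6 + 42*sqrt(-142)) + 231299/8) = 1/((6 + 42*(I*sqrt(142))) + 231299/8) = 1/((6 + 42*I*sqrt(142)) + 231299/8) = 1/(231347/8 + 42*I*sqrt(142))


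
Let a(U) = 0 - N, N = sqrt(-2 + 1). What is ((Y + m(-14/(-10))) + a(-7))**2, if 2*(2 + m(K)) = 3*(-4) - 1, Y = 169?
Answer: 103037/4 - 321*I ≈ 25759.0 - 321.0*I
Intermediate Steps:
N = I (N = sqrt(-1) = I ≈ 1.0*I)
m(K) = -17/2 (m(K) = -2 + (3*(-4) - 1)/2 = -2 + (-12 - 1)/2 = -2 + (1/2)*(-13) = -2 - 13/2 = -17/2)
a(U) = -I (a(U) = 0 - I = -I)
((Y + m(-14/(-10))) + a(-7))**2 = ((169 - 17/2) - I)**2 = (321/2 - I)**2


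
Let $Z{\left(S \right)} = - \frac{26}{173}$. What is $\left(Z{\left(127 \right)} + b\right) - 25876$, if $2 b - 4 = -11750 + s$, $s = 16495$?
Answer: $- \frac{8131571}{346} \approx -23502.0$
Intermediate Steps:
$Z{\left(S \right)} = - \frac{26}{173}$ ($Z{\left(S \right)} = \left(-26\right) \frac{1}{173} = - \frac{26}{173}$)
$b = \frac{4749}{2}$ ($b = 2 + \frac{-11750 + 16495}{2} = 2 + \frac{1}{2} \cdot 4745 = 2 + \frac{4745}{2} = \frac{4749}{2} \approx 2374.5$)
$\left(Z{\left(127 \right)} + b\right) - 25876 = \left(- \frac{26}{173} + \frac{4749}{2}\right) - 25876 = \frac{821525}{346} - 25876 = - \frac{8131571}{346}$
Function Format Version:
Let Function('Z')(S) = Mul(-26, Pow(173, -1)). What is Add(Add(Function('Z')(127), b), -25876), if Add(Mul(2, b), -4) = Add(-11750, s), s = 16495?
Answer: Rational(-8131571, 346) ≈ -23502.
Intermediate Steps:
Function('Z')(S) = Rational(-26, 173) (Function('Z')(S) = Mul(-26, Rational(1, 173)) = Rational(-26, 173))
b = Rational(4749, 2) (b = Add(2, Mul(Rational(1, 2), Add(-11750, 16495))) = Add(2, Mul(Rational(1, 2), 4745)) = Add(2, Rational(4745, 2)) = Rational(4749, 2) ≈ 2374.5)
Add(Add(Function('Z')(127), b), -25876) = Add(Add(Rational(-26, 173), Rational(4749, 2)), -25876) = Add(Rational(821525, 346), -25876) = Rational(-8131571, 346)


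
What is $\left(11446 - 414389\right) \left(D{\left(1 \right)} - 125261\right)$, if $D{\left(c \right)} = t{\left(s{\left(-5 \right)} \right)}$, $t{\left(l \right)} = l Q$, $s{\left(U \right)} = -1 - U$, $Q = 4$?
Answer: $50466596035$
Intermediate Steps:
$t{\left(l \right)} = 4 l$ ($t{\left(l \right)} = l 4 = 4 l$)
$D{\left(c \right)} = 16$ ($D{\left(c \right)} = 4 \left(-1 - -5\right) = 4 \left(-1 + 5\right) = 4 \cdot 4 = 16$)
$\left(11446 - 414389\right) \left(D{\left(1 \right)} - 125261\right) = \left(11446 - 414389\right) \left(16 - 125261\right) = \left(-402943\right) \left(-125245\right) = 50466596035$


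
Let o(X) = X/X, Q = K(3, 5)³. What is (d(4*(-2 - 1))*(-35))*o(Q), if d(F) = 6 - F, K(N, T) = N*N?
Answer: -630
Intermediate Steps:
K(N, T) = N²
Q = 729 (Q = (3²)³ = 9³ = 729)
o(X) = 1
(d(4*(-2 - 1))*(-35))*o(Q) = ((6 - 4*(-2 - 1))*(-35))*1 = ((6 - 4*(-3))*(-35))*1 = ((6 - 1*(-12))*(-35))*1 = ((6 + 12)*(-35))*1 = (18*(-35))*1 = -630*1 = -630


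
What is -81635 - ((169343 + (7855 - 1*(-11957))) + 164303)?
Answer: -435093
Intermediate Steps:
-81635 - ((169343 + (7855 - 1*(-11957))) + 164303) = -81635 - ((169343 + (7855 + 11957)) + 164303) = -81635 - ((169343 + 19812) + 164303) = -81635 - (189155 + 164303) = -81635 - 1*353458 = -81635 - 353458 = -435093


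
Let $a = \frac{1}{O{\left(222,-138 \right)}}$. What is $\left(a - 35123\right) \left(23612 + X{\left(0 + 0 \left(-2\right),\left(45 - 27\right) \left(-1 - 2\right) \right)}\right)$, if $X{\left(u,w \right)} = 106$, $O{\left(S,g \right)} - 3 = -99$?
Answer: $- \frac{13328760977}{16} \approx -8.3305 \cdot 10^{8}$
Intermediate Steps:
$O{\left(S,g \right)} = -96$ ($O{\left(S,g \right)} = 3 - 99 = -96$)
$a = - \frac{1}{96}$ ($a = \frac{1}{-96} = - \frac{1}{96} \approx -0.010417$)
$\left(a - 35123\right) \left(23612 + X{\left(0 + 0 \left(-2\right),\left(45 - 27\right) \left(-1 - 2\right) \right)}\right) = \left(- \frac{1}{96} - 35123\right) \left(23612 + 106\right) = \left(- \frac{3371809}{96}\right) 23718 = - \frac{13328760977}{16}$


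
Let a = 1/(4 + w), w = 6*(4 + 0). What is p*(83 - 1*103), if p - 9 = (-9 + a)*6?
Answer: 6270/7 ≈ 895.71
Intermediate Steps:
w = 24 (w = 6*4 = 24)
a = 1/28 (a = 1/(4 + 24) = 1/28 ≈ 0.035714)
p = -627/14 (p = 9 + (-9 + 1/28)*6 = 9 - 251/28*6 = 9 - 753/14 = -627/14 ≈ -44.786)
p*(83 - 1*103) = -627*(83 - 1*103)/14 = -627*(83 - 103)/14 = -627/14*(-20) = 6270/7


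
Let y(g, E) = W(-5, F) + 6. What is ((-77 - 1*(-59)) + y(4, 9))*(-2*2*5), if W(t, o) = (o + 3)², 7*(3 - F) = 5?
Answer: -15620/49 ≈ -318.78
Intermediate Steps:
F = 16/7 (F = 3 - ⅐*5 = 3 - 5/7 = 16/7 ≈ 2.2857)
W(t, o) = (3 + o)²
y(g, E) = 1663/49 (y(g, E) = (3 + 16/7)² + 6 = (37/7)² + 6 = 1369/49 + 6 = 1663/49)
((-77 - 1*(-59)) + y(4, 9))*(-2*2*5) = ((-77 - 1*(-59)) + 1663/49)*(-2*2*5) = ((-77 + 59) + 1663/49)*(-4*5) = (-18 + 1663/49)*(-20) = (781/49)*(-20) = -15620/49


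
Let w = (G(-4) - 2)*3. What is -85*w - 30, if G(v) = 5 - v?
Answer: -1815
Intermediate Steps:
w = 21 (w = ((5 - 1*(-4)) - 2)*3 = ((5 + 4) - 2)*3 = (9 - 2)*3 = 7*3 = 21)
-85*w - 30 = -85*21 - 30 = -1785 - 30 = -1815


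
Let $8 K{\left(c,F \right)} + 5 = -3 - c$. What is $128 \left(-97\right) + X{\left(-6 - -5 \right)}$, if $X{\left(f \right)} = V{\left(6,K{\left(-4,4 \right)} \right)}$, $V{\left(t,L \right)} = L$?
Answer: $- \frac{24833}{2} \approx -12417.0$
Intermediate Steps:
$K{\left(c,F \right)} = -1 - \frac{c}{8}$ ($K{\left(c,F \right)} = - \frac{5}{8} + \frac{-3 - c}{8} = - \frac{5}{8} - \left(\frac{3}{8} + \frac{c}{8}\right) = -1 - \frac{c}{8}$)
$X{\left(f \right)} = - \frac{1}{2}$ ($X{\left(f \right)} = -1 - - \frac{1}{2} = -1 + \frac{1}{2} = - \frac{1}{2}$)
$128 \left(-97\right) + X{\left(-6 - -5 \right)} = 128 \left(-97\right) - \frac{1}{2} = -12416 - \frac{1}{2} = - \frac{24833}{2}$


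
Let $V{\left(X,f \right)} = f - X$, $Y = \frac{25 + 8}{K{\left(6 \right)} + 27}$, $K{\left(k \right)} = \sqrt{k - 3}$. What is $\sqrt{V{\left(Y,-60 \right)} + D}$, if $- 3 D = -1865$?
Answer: $\frac{\sqrt{136188 + 5055 \sqrt{3}}}{3 \sqrt{27 + \sqrt{3}}} \approx 23.675$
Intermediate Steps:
$D = \frac{1865}{3}$ ($D = \left(- \frac{1}{3}\right) \left(-1865\right) = \frac{1865}{3} \approx 621.67$)
$K{\left(k \right)} = \sqrt{-3 + k}$
$Y = \frac{33}{27 + \sqrt{3}}$ ($Y = \frac{25 + 8}{\sqrt{-3 + 6} + 27} = \frac{33}{\sqrt{3} + 27} = \frac{33}{27 + \sqrt{3}} \approx 1.1485$)
$\sqrt{V{\left(Y,-60 \right)} + D} = \sqrt{\left(-60 - \left(\frac{27}{22} - \frac{\sqrt{3}}{22}\right)\right) + \frac{1865}{3}} = \sqrt{\left(- \frac{1347}{22} + \frac{\sqrt{3}}{22}\right) + \frac{1865}{3}} = \sqrt{\frac{36989}{66} + \frac{\sqrt{3}}{22}}$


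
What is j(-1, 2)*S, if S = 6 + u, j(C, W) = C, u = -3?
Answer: -3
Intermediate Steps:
S = 3 (S = 6 - 3 = 3)
j(-1, 2)*S = -1*3 = -3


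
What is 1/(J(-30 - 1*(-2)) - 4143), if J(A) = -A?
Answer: -1/4115 ≈ -0.00024301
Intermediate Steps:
1/(J(-30 - 1*(-2)) - 4143) = 1/(-(-30 - 1*(-2)) - 4143) = 1/(-(-30 + 2) - 4143) = 1/(-1*(-28) - 4143) = 1/(28 - 4143) = 1/(-4115) = -1/4115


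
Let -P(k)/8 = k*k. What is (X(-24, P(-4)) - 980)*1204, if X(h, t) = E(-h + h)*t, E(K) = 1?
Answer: -1334032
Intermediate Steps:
P(k) = -8*k² (P(k) = -8*k*k = -8*k²)
X(h, t) = t (X(h, t) = 1*t = t)
(X(-24, P(-4)) - 980)*1204 = (-8*(-4)² - 980)*1204 = (-8*16 - 980)*1204 = (-128 - 980)*1204 = -1108*1204 = -1334032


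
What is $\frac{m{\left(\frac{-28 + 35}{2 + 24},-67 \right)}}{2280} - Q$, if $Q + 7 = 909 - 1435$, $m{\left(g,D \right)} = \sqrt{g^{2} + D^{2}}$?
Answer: $533 + \frac{\sqrt{3034613}}{59280} \approx 533.03$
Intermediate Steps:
$m{\left(g,D \right)} = \sqrt{D^{2} + g^{2}}$
$Q = -533$ ($Q = -7 + \left(909 - 1435\right) = -7 - 526 = -533$)
$\frac{m{\left(\frac{-28 + 35}{2 + 24},-67 \right)}}{2280} - Q = \frac{\sqrt{\left(-67\right)^{2} + \left(\frac{-28 + 35}{2 + 24}\right)^{2}}}{2280} - -533 = \sqrt{4489 + \left(\frac{7}{26}\right)^{2}} \cdot \frac{1}{2280} + 533 = \sqrt{4489 + \frac{49}{676}} \cdot \frac{1}{2280} + 533 = \sqrt{\frac{3034613}{676}} \cdot \frac{1}{2280} + 533 = \frac{\sqrt{3034613}}{26} \cdot \frac{1}{2280} + 533 = \frac{\sqrt{3034613}}{59280} + 533 = 533 + \frac{\sqrt{3034613}}{59280}$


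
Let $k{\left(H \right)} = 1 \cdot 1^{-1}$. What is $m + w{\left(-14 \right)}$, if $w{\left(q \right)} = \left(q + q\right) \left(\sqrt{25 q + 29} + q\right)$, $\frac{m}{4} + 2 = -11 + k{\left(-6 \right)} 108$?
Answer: $772 - 28 i \sqrt{321} \approx 772.0 - 501.66 i$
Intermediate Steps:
$k{\left(H \right)} = 1$ ($k{\left(H \right)} = 1 \cdot 1 = 1$)
$m = 380$ ($m = -8 + 4 \left(-11 + 1 \cdot 108\right) = -8 + 4 \left(-11 + 108\right) = -8 + 4 \cdot 97 = -8 + 388 = 380$)
$w{\left(q \right)} = 2 q \left(q + \sqrt{29 + 25 q}\right)$ ($w{\left(q \right)} = 2 q \left(\sqrt{29 + 25 q} + q\right) = 2 q \left(q + \sqrt{29 + 25 q}\right)$)
$m + w{\left(-14 \right)} = 380 + 2 \left(-14\right) \left(-14 + \sqrt{29 + 25 \left(-14\right)}\right) = 380 + 2 \left(-14\right) \left(-14 + \sqrt{29 - 350}\right) = 380 + 2 \left(-14\right) \left(-14 + \sqrt{-321}\right) = 380 + 2 \left(-14\right) \left(-14 + i \sqrt{321}\right) = 380 + \left(392 - 28 i \sqrt{321}\right) = 772 - 28 i \sqrt{321}$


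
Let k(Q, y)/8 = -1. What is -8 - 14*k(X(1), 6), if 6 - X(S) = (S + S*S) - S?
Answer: 104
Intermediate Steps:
X(S) = 6 - S² (X(S) = 6 - ((S + S*S) - S) = 6 - ((S + S²) - S) = 6 - S²)
k(Q, y) = -8 (k(Q, y) = 8*(-1) = -8)
-8 - 14*k(X(1), 6) = -8 - 14*(-8) = -8 + 112 = 104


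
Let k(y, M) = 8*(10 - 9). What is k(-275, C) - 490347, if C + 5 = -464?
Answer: -490339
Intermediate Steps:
C = -469 (C = -5 - 464 = -469)
k(y, M) = 8 (k(y, M) = 8*1 = 8)
k(-275, C) - 490347 = 8 - 490347 = -490339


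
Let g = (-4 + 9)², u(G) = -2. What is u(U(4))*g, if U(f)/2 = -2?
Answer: -50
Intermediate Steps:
U(f) = -4 (U(f) = 2*(-2) = -4)
g = 25 (g = 5² = 25)
u(U(4))*g = -2*25 = -50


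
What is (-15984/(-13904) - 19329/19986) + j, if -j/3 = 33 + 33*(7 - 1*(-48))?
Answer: -32094700861/5789278 ≈ -5543.8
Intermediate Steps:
j = -5544 (j = -3*(33 + 33*(7 - 1*(-48))) = -3*(33 + 33*(7 + 48)) = -3*(33 + 33*55) = -3*(33 + 1815) = -3*1848 = -5544)
(-15984/(-13904) - 19329/19986) + j = (-15984/(-13904) - 19329/19986) - 5544 = (-15984*(-1/13904) - 19329*1/19986) - 5544 = (999/869 - 6443/6662) - 5544 = 1056371/5789278 - 5544 = -32094700861/5789278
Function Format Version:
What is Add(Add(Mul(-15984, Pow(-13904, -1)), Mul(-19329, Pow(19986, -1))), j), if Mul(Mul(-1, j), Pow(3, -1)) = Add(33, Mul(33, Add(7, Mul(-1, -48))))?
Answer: Rational(-32094700861, 5789278) ≈ -5543.8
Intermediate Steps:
j = -5544 (j = Mul(-3, Add(33, Mul(33, Add(7, Mul(-1, -48))))) = Mul(-3, Add(33, Mul(33, Add(7, 48)))) = Mul(-3, Add(33, Mul(33, 55))) = Mul(-3, Add(33, 1815)) = Mul(-3, 1848) = -5544)
Add(Add(Mul(-15984, Pow(-13904, -1)), Mul(-19329, Pow(19986, -1))), j) = Add(Add(Mul(-15984, Pow(-13904, -1)), Mul(-19329, Pow(19986, -1))), -5544) = Add(Add(Mul(-15984, Rational(-1, 13904)), Mul(-19329, Rational(1, 19986))), -5544) = Add(Add(Rational(999, 869), Rational(-6443, 6662)), -5544) = Add(Rational(1056371, 5789278), -5544) = Rational(-32094700861, 5789278)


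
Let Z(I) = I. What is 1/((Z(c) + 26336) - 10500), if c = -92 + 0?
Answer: 1/15744 ≈ 6.3516e-5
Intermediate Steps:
c = -92
1/((Z(c) + 26336) - 10500) = 1/((-92 + 26336) - 10500) = 1/(26244 - 10500) = 1/15744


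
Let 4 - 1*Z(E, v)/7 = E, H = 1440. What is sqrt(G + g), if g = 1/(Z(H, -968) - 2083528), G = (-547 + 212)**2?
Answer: sqrt(13663634461344345)/348930 ≈ 335.00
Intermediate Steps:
Z(E, v) = 28 - 7*E
G = 112225 (G = (-335)**2 = 112225)
g = -1/2093580 (g = 1/((28 - 7*1440) - 2083528) = 1/((28 - 10080) - 2083528) = 1/(-10052 - 2083528) = 1/(-2093580) = -1/2093580 ≈ -4.7765e-7)
sqrt(G + g) = sqrt(112225 - 1/2093580) = sqrt(234952015499/2093580) = sqrt(13663634461344345)/348930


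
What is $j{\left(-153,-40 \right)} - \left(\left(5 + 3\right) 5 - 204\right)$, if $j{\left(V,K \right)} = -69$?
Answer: $95$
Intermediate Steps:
$j{\left(-153,-40 \right)} - \left(\left(5 + 3\right) 5 - 204\right) = -69 - \left(\left(5 + 3\right) 5 - 204\right) = -69 - \left(8 \cdot 5 - 204\right) = -69 - \left(40 - 204\right) = -69 - -164 = -69 + 164 = 95$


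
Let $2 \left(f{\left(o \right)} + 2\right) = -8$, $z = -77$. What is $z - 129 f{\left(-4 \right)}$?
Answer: $697$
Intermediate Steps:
$f{\left(o \right)} = -6$ ($f{\left(o \right)} = -2 + \frac{1}{2} \left(-8\right) = -2 - 4 = -6$)
$z - 129 f{\left(-4 \right)} = -77 - -774 = -77 + 774 = 697$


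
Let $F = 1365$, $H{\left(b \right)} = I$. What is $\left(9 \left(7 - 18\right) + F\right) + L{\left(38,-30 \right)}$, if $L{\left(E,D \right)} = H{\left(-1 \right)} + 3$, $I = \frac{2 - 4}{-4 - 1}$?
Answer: $\frac{6347}{5} \approx 1269.4$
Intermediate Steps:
$I = \frac{2}{5}$ ($I = - \frac{2}{-5} = \left(-2\right) \left(- \frac{1}{5}\right) = \frac{2}{5} \approx 0.4$)
$H{\left(b \right)} = \frac{2}{5}$
$L{\left(E,D \right)} = \frac{17}{5}$ ($L{\left(E,D \right)} = \frac{2}{5} + 3 = \frac{17}{5}$)
$\left(9 \left(7 - 18\right) + F\right) + L{\left(38,-30 \right)} = \left(9 \left(7 - 18\right) + 1365\right) + \frac{17}{5} = \left(9 \left(-11\right) + 1365\right) + \frac{17}{5} = \left(-99 + 1365\right) + \frac{17}{5} = 1266 + \frac{17}{5} = \frac{6347}{5}$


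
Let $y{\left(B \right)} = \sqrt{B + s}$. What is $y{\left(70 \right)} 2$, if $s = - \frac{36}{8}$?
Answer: $\sqrt{262} \approx 16.186$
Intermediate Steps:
$s = - \frac{9}{2}$ ($s = \left(-36\right) \frac{1}{8} = - \frac{9}{2} \approx -4.5$)
$y{\left(B \right)} = \sqrt{- \frac{9}{2} + B}$ ($y{\left(B \right)} = \sqrt{B - \frac{9}{2}} = \sqrt{- \frac{9}{2} + B}$)
$y{\left(70 \right)} 2 = \frac{\sqrt{-18 + 4 \cdot 70}}{2} \cdot 2 = \frac{\sqrt{-18 + 280}}{2} \cdot 2 = \frac{\sqrt{262}}{2} \cdot 2 = \sqrt{262}$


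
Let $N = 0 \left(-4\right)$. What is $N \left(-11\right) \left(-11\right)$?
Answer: $0$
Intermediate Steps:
$N = 0$
$N \left(-11\right) \left(-11\right) = 0 \left(-11\right) \left(-11\right) = 0 \left(-11\right) = 0$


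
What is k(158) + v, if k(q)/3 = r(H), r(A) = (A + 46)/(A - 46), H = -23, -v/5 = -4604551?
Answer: 23022754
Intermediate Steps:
v = 23022755 (v = -5*(-4604551) = 23022755)
r(A) = (46 + A)/(-46 + A)
k(q) = -1 (k(q) = 3*((46 - 23)/(-46 - 23)) = 3*(23/(-69)) = 3*(-1/69*23) = 3*(-⅓) = -1)
k(158) + v = -1 + 23022755 = 23022754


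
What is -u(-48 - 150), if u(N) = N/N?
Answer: -1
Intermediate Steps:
u(N) = 1
-u(-48 - 150) = -1*1 = -1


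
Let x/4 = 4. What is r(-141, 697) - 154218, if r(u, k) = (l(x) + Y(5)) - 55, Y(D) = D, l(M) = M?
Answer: -154252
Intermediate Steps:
x = 16 (x = 4*4 = 16)
r(u, k) = -34 (r(u, k) = (16 + 5) - 55 = 21 - 55 = -34)
r(-141, 697) - 154218 = -34 - 154218 = -154252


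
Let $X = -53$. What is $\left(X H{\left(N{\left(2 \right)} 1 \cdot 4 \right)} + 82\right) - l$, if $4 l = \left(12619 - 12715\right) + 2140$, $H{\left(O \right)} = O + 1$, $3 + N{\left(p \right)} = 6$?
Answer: $-1118$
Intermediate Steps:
$N{\left(p \right)} = 3$ ($N{\left(p \right)} = -3 + 6 = 3$)
$H{\left(O \right)} = 1 + O$
$l = 511$ ($l = \frac{\left(12619 - 12715\right) + 2140}{4} = \frac{-96 + 2140}{4} = \frac{1}{4} \cdot 2044 = 511$)
$\left(X H{\left(N{\left(2 \right)} 1 \cdot 4 \right)} + 82\right) - l = \left(- 53 \left(1 + 3 \cdot 1 \cdot 4\right) + 82\right) - 511 = \left(- 53 \left(1 + 3 \cdot 4\right) + 82\right) - 511 = \left(- 53 \left(1 + 12\right) + 82\right) - 511 = \left(\left(-53\right) 13 + 82\right) - 511 = \left(-689 + 82\right) - 511 = -607 - 511 = -1118$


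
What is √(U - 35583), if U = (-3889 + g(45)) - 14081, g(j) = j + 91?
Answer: I*√53417 ≈ 231.12*I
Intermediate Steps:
g(j) = 91 + j
U = -17834 (U = (-3889 + (91 + 45)) - 14081 = (-3889 + 136) - 14081 = -3753 - 14081 = -17834)
√(U - 35583) = √(-17834 - 35583) = √(-53417) = I*√53417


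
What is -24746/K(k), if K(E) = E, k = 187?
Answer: -24746/187 ≈ -132.33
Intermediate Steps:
-24746/K(k) = -24746/187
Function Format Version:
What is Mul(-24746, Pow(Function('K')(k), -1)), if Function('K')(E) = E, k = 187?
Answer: Rational(-24746, 187) ≈ -132.33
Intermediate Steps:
Mul(-24746, Pow(Function('K')(k), -1)) = Mul(-24746, Pow(187, -1)) = Mul(-24746, Rational(1, 187)) = Rational(-24746, 187)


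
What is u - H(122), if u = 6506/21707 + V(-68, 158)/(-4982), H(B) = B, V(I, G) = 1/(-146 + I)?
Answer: -2816494324997/23142874636 ≈ -121.70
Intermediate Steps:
u = 6936380595/23142874636 (u = 6506/21707 + 1/(-146 - 68*(-4982)) = 6506*(1/21707) - 1/4982/(-214) = 6506/21707 - 1/214*(-1/4982) = 6506/21707 + 1/1066148 = 6936380595/23142874636 ≈ 0.29972)
u - H(122) = 6936380595/23142874636 - 1*122 = 6936380595/23142874636 - 122 = -2816494324997/23142874636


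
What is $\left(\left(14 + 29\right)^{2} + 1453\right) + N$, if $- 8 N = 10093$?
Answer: $\frac{16323}{8} \approx 2040.4$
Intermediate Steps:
$N = - \frac{10093}{8}$ ($N = \left(- \frac{1}{8}\right) 10093 = - \frac{10093}{8} \approx -1261.6$)
$\left(\left(14 + 29\right)^{2} + 1453\right) + N = \left(\left(14 + 29\right)^{2} + 1453\right) - \frac{10093}{8} = \left(43^{2} + 1453\right) - \frac{10093}{8} = \left(1849 + 1453\right) - \frac{10093}{8} = 3302 - \frac{10093}{8} = \frac{16323}{8}$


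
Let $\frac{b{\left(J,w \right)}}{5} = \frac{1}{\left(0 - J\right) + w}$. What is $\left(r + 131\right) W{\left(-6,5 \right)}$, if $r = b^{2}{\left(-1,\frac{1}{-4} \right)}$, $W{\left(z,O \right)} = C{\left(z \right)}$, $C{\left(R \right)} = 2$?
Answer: $\frac{3158}{9} \approx 350.89$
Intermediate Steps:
$b{\left(J,w \right)} = \frac{5}{w - J}$ ($b{\left(J,w \right)} = \frac{5}{\left(0 - J\right) + w} = \frac{5}{- J + w} = \frac{5}{w - J}$)
$W{\left(z,O \right)} = 2$
$r = \frac{400}{9}$ ($r = \left(\frac{5}{\frac{1}{-4} - -1}\right)^{2} = \left(\frac{5}{- \frac{1}{4} + 1}\right)^{2} = \left(\frac{5}{\frac{3}{4}}\right)^{2} = \left(5 \cdot \frac{4}{3}\right)^{2} = \left(\frac{20}{3}\right)^{2} = \frac{400}{9} \approx 44.444$)
$\left(r + 131\right) W{\left(-6,5 \right)} = \left(\frac{400}{9} + 131\right) 2 = \frac{1579}{9} \cdot 2 = \frac{3158}{9}$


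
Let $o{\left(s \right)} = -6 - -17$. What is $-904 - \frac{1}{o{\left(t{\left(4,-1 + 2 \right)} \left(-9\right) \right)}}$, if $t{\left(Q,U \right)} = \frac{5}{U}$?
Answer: $- \frac{9945}{11} \approx -904.09$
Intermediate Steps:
$o{\left(s \right)} = 11$ ($o{\left(s \right)} = -6 + 17 = 11$)
$-904 - \frac{1}{o{\left(t{\left(4,-1 + 2 \right)} \left(-9\right) \right)}} = -904 - \frac{1}{11} = - \frac{9945}{11}$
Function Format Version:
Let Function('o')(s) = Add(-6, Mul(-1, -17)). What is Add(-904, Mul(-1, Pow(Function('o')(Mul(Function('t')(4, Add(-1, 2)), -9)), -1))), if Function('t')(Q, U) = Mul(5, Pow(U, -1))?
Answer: Rational(-9945, 11) ≈ -904.09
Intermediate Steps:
Function('o')(s) = 11 (Function('o')(s) = Add(-6, 17) = 11)
Add(-904, Mul(-1, Pow(Function('o')(Mul(Function('t')(4, Add(-1, 2)), -9)), -1))) = Add(-904, Mul(-1, Pow(11, -1))) = Add(-904, Mul(-1, Rational(1, 11))) = Add(-904, Rational(-1, 11)) = Rational(-9945, 11)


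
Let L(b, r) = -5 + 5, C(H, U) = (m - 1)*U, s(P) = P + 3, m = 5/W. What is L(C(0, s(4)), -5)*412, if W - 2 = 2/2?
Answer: 0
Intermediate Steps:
W = 3 (W = 2 + 2/2 = 2 + 2*(1/2) = 2 + 1 = 3)
m = 5/3 ≈ 1.6667
s(P) = 3 + P
C(H, U) = 2*U/3 (C(H, U) = (5/3 - 1)*U = 2*U/3)
L(b, r) = 0
L(C(0, s(4)), -5)*412 = 0*412 = 0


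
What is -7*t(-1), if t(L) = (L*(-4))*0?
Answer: 0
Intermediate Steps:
t(L) = 0 (t(L) = -4*L*0 = 0)
-7*t(-1) = -7*0 = 0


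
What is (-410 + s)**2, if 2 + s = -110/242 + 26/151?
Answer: 468952409601/2758921 ≈ 1.6998e+5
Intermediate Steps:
s = -3791/1661 (s = -2 + (-110/242 + 26/151) = -2 + (-110*1/242 + 26*(1/151)) = -2 + (-5/11 + 26/151) = -2 - 469/1661 = -3791/1661 ≈ -2.2824)
(-410 + s)**2 = (-410 - 3791/1661)**2 = (-684801/1661)**2 = 468952409601/2758921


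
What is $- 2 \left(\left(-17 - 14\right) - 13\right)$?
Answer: $88$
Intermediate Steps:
$- 2 \left(\left(-17 - 14\right) - 13\right) = - 2 \left(-31 - 13\right) = \left(-2\right) \left(-44\right) = 88$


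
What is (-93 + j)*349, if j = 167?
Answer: 25826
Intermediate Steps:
(-93 + j)*349 = (-93 + 167)*349 = 74*349 = 25826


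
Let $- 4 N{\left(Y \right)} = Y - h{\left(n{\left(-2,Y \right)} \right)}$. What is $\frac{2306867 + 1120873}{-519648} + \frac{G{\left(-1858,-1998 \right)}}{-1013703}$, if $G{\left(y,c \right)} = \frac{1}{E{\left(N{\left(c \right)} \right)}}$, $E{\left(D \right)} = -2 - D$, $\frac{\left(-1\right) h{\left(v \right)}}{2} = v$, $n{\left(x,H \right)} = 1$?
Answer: $- \frac{145069155867631}{21992594750712} \approx -6.5963$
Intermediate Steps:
$h{\left(v \right)} = - 2 v$
$N{\left(Y \right)} = - \frac{1}{2} - \frac{Y}{4}$ ($N{\left(Y \right)} = - \frac{Y - \left(-2\right) 1}{4} = - \frac{Y - -2}{4} = - \frac{Y + 2}{4} = - \frac{2 + Y}{4} = - \frac{1}{2} - \frac{Y}{4}$)
$G{\left(y,c \right)} = \frac{1}{- \frac{3}{2} + \frac{c}{4}}$ ($G{\left(y,c \right)} = \frac{1}{-2 - \left(- \frac{1}{2} - \frac{c}{4}\right)} = \frac{1}{-2 + \left(\frac{1}{2} + \frac{c}{4}\right)} = \frac{1}{- \frac{3}{2} + \frac{c}{4}}$)
$\frac{2306867 + 1120873}{-519648} + \frac{G{\left(-1858,-1998 \right)}}{-1013703} = \frac{2306867 + 1120873}{-519648} + \frac{4 \frac{1}{-6 - 1998}}{-1013703} = 3427740 \left(- \frac{1}{519648}\right) + \frac{4}{-2004} \left(- \frac{1}{1013703}\right) = - \frac{285645}{43304} + 4 \left(- \frac{1}{2004}\right) \left(- \frac{1}{1013703}\right) = - \frac{285645}{43304} - - \frac{1}{507865203} = - \frac{285645}{43304} + \frac{1}{507865203} = - \frac{145069155867631}{21992594750712}$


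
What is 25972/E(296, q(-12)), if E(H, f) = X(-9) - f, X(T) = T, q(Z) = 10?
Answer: -25972/19 ≈ -1366.9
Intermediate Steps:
E(H, f) = -9 - f
25972/E(296, q(-12)) = 25972/(-9 - 1*10) = 25972/(-9 - 10) = 25972/(-19) = 25972*(-1/19) = -25972/19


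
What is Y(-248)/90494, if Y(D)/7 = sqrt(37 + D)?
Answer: 7*I*sqrt(211)/90494 ≈ 0.0011236*I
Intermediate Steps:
Y(D) = 7*sqrt(37 + D)
Y(-248)/90494 = (7*sqrt(37 - 248))/90494 = (7*sqrt(-211))*(1/90494) = (7*(I*sqrt(211)))*(1/90494) = (7*I*sqrt(211))*(1/90494) = 7*I*sqrt(211)/90494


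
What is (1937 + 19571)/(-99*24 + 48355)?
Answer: 21508/45979 ≈ 0.46778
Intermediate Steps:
(1937 + 19571)/(-99*24 + 48355) = 21508/(-2376 + 48355) = 21508/45979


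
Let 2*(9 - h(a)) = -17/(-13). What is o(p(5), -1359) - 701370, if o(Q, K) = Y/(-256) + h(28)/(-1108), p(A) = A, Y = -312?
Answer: -80820128269/115232 ≈ -7.0137e+5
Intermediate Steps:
h(a) = 217/26 (h(a) = 9 - (-17)/(2*(-13)) = 9 - (-17)*(-1)/(2*13) = 9 - ½*17/13 = 9 - 17/26 = 217/26)
o(Q, K) = 139571/115232 (o(Q, K) = -312/(-256) + (217/26)/(-1108) = -312*(-1/256) + (217/26)*(-1/1108) = 39/32 - 217/28808 = 139571/115232)
o(p(5), -1359) - 701370 = 139571/115232 - 701370 = -80820128269/115232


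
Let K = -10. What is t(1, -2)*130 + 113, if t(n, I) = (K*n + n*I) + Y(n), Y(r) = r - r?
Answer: -1447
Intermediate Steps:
Y(r) = 0
t(n, I) = -10*n + I*n (t(n, I) = (-10*n + n*I) + 0 = (-10*n + I*n) + 0 = -10*n + I*n)
t(1, -2)*130 + 113 = (1*(-10 - 2))*130 + 113 = (1*(-12))*130 + 113 = -12*130 + 113 = -1560 + 113 = -1447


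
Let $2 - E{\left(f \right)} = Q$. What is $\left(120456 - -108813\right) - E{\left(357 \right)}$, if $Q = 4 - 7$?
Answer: $229264$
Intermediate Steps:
$Q = -3$ ($Q = 4 - 7 = -3$)
$E{\left(f \right)} = 5$ ($E{\left(f \right)} = 2 - -3 = 2 + 3 = 5$)
$\left(120456 - -108813\right) - E{\left(357 \right)} = \left(120456 - -108813\right) - 5 = \left(120456 + 108813\right) - 5 = 229269 - 5 = 229264$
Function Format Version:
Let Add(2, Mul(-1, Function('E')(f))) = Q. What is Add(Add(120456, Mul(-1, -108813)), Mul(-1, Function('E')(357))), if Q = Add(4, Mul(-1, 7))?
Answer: 229264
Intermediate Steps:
Q = -3 (Q = Add(4, -7) = -3)
Function('E')(f) = 5 (Function('E')(f) = Add(2, Mul(-1, -3)) = Add(2, 3) = 5)
Add(Add(120456, Mul(-1, -108813)), Mul(-1, Function('E')(357))) = Add(Add(120456, Mul(-1, -108813)), Mul(-1, 5)) = Add(Add(120456, 108813), -5) = Add(229269, -5) = 229264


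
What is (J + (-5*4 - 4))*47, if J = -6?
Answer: -1410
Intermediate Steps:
(J + (-5*4 - 4))*47 = (-6 + (-5*4 - 4))*47 = (-6 + (-20 - 4))*47 = (-6 - 24)*47 = -30*47 = -1410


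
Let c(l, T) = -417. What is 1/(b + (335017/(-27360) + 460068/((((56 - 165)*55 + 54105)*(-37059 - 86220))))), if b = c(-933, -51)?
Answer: -5409028853280/2321797783977967 ≈ -0.0023297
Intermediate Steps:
b = -417
1/(b + (335017/(-27360) + 460068/((((56 - 165)*55 + 54105)*(-37059 - 86220))))) = 1/(-417 + (335017/(-27360) + 460068/((((56 - 165)*55 + 54105)*(-37059 - 86220))))) = 1/(-417 + (335017*(-1/27360) + 460068/(((-109*55 + 54105)*(-123279))))) = 1/(-417 + (-335017/27360 + 460068/(((-5995 + 54105)*(-123279))))) = 1/(-417 + (-335017/27360 + 460068/((48110*(-123279))))) = 1/(-417 + (-335017/27360 + 460068/(-5930952690))) = 1/(-417 + (-335017/27360 + 460068*(-1/5930952690))) = 1/(-417 + (-335017/27360 - 76678/988492115)) = 1/(-417 - 66232752160207/5409028853280) = 1/(-2321797783977967/5409028853280) = -5409028853280/2321797783977967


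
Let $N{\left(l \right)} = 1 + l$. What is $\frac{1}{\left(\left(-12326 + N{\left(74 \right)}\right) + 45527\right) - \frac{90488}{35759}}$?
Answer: $\frac{35759}{1189825996} \approx 3.0054 \cdot 10^{-5}$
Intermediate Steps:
$\frac{1}{\left(\left(-12326 + N{\left(74 \right)}\right) + 45527\right) - \frac{90488}{35759}} = \frac{1}{\left(\left(-12326 + \left(1 + 74\right)\right) + 45527\right) - \frac{90488}{35759}} = \frac{1}{\left(\left(-12326 + 75\right) + 45527\right) - \frac{90488}{35759}} = \frac{1}{\left(-12251 + 45527\right) - \frac{90488}{35759}} = \frac{1}{33276 - \frac{90488}{35759}} = \frac{1}{\frac{1189825996}{35759}} = \frac{35759}{1189825996}$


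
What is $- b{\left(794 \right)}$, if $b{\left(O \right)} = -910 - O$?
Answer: $1704$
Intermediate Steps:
$- b{\left(794 \right)} = - (-910 - 794) = \left(-1\right) \left(-1704\right) = 1704$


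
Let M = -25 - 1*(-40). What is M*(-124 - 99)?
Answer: -3345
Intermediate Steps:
M = 15 (M = -25 + 40 = 15)
M*(-124 - 99) = 15*(-124 - 99) = 15*(-223) = -3345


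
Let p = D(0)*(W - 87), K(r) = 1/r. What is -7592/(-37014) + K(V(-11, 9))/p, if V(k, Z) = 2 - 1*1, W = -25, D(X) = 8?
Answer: 3382709/16582272 ≈ 0.20400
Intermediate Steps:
V(k, Z) = 1 (V(k, Z) = 2 - 1 = 1)
p = -896 (p = 8*(-25 - 87) = 8*(-112) = -896)
-7592/(-37014) + K(V(-11, 9))/p = -7592/(-37014) + 1/(1*(-896)) = -7592*(-1/37014) + 1*(-1/896) = 3796/18507 - 1/896 = 3382709/16582272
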